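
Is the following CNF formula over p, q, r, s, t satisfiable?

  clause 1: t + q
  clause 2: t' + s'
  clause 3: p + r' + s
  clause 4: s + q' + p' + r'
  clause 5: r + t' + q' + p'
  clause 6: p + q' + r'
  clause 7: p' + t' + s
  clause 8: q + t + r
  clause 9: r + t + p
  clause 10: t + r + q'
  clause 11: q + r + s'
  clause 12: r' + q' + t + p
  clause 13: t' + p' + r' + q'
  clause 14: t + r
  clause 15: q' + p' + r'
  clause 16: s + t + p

Satisfiable

Case t = 1:
Unit clause (s') forces s = 0.
Unit clause (p') forces p = 0.
Unit clause (r') forces r = 0.
No clause remains; q is free.
A satisfying assignment: p: 0; q: 0; r: 0; s: 0; t: 1.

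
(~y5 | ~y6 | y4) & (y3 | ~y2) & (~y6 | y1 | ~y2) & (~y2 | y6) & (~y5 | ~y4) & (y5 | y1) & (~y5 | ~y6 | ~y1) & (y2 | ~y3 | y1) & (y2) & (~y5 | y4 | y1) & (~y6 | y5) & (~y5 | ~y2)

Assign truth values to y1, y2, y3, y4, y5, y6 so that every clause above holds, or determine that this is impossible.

UNSATISFIABLE

Unit clause (y2) forces y2 = 1.
Unit clause (y3) forces y3 = 1.
Unit clause (y6) forces y6 = 1.
Unit clause (y1) forces y1 = 1.
Unit clause (~y5) forces y5 = 0.
Now (y5) is unsatisfied and unit — conflict.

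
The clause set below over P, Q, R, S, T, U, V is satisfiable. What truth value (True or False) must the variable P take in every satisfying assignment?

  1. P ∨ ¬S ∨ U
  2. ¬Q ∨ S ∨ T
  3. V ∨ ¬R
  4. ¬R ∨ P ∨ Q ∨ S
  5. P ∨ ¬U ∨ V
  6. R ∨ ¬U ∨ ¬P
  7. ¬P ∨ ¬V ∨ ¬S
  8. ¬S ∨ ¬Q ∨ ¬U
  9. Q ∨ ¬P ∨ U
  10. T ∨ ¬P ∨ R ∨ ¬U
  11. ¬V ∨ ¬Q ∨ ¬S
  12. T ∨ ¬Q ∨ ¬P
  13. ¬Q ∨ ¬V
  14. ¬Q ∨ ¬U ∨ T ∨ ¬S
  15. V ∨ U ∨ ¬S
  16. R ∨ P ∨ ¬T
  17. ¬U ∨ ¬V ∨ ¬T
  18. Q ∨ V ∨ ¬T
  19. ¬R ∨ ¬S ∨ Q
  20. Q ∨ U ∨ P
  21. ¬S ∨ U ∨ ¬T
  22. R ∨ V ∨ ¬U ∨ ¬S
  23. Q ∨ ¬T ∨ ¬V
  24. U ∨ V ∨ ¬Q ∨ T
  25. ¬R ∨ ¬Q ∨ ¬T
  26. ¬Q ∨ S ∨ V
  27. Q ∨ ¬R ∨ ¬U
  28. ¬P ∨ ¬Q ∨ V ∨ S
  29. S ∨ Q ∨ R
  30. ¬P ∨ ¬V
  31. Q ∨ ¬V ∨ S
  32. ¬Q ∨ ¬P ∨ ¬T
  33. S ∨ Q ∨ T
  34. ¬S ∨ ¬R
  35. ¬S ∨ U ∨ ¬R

Suppose P = True.
The clause (¬V) is unit, so V = False.
The clause (¬R) is unit, so R = False.
The clause (¬U) is unit, so U = False.
The clause (Q) is unit, so Q = True.
The clause (T) is unit, so T = True.
But (¬T) is also a unit clause — contradiction.
So every satisfying assignment has P = False.

False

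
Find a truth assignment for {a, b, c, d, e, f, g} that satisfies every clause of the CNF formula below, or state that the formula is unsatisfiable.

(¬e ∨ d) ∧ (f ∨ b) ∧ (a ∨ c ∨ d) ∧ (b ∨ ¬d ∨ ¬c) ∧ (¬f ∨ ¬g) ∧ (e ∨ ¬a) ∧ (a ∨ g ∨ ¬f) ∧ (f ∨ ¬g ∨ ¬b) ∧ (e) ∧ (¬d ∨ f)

(e) alone gives e = True.
(d) alone gives d = True.
(f) alone gives f = True.
(¬g) alone gives g = False.
(a) alone gives a = True.
Case b = True:
All clauses hold; c can take either value.

a: True,  b: True,  c: False,  d: True,  e: True,  f: True,  g: False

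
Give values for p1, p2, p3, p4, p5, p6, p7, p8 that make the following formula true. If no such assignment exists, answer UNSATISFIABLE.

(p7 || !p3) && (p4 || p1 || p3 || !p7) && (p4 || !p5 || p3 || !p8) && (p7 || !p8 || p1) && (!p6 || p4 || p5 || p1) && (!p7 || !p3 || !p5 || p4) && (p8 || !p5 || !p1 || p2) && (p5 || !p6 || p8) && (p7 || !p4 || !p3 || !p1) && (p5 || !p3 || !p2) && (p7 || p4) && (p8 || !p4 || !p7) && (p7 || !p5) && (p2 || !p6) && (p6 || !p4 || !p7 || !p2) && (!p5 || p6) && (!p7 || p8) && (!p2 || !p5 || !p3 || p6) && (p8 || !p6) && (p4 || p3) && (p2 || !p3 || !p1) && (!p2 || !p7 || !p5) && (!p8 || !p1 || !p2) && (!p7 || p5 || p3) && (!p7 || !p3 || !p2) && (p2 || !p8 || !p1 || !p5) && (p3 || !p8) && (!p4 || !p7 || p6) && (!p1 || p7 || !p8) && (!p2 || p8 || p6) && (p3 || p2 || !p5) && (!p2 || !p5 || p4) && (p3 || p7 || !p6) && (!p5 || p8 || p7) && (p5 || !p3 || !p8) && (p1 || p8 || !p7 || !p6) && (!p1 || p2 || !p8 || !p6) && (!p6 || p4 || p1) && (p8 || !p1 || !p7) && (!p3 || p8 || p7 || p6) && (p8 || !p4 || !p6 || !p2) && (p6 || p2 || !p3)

Branch on p7: set p7 = false.
(!p3) alone gives p3 = false.
(p4) alone gives p4 = true.
(!p5) alone gives p5 = false.
(!p8) alone gives p8 = false.
(!p6) alone gives p6 = false.
(!p2) alone gives p2 = false.
No clause remains; p1 is free.

p1 ↦ true,  p2 ↦ false,  p3 ↦ false,  p4 ↦ true,  p5 ↦ false,  p6 ↦ false,  p7 ↦ false,  p8 ↦ false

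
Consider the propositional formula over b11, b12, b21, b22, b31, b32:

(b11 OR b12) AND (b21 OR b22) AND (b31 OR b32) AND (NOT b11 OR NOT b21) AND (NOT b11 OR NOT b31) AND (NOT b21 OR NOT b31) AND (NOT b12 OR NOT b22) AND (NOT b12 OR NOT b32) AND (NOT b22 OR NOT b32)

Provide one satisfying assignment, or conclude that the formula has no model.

UNSATISFIABLE

Suppose b11 = true.
(NOT b21) alone gives b21 = false.
(b22) alone gives b22 = true.
(NOT b31) alone gives b31 = false.
(b32) alone gives b32 = true.
Now (NOT b32) is unsatisfied and unit — conflict.
That branch fails; take b11 = false instead.
(b12) alone gives b12 = true.
(NOT b22) alone gives b22 = false.
(b21) alone gives b21 = true.
(NOT b31) alone gives b31 = false.
(b32) alone gives b32 = true.
Now (NOT b32) is unsatisfied and unit — conflict.
Both values of b11 lead to a conflict.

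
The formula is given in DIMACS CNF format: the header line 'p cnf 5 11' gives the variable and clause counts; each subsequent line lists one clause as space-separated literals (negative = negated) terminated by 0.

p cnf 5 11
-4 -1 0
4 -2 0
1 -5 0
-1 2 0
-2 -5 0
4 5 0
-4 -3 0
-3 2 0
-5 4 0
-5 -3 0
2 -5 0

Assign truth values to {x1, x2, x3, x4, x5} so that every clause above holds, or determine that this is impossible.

Case x4 = True:
(¬x1) alone gives x1 = False.
(¬x5) alone gives x5 = False.
(¬x3) alone gives x3 = False.
Every clause is now satisfied; x2 is unconstrained.

x1=False,  x2=True,  x3=False,  x4=True,  x5=False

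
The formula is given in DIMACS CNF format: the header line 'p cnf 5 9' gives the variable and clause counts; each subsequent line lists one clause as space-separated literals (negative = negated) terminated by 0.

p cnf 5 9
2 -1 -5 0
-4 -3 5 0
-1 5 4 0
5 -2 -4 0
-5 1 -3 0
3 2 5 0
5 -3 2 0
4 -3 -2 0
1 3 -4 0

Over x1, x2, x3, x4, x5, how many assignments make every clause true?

6

There are 2^5 = 32 truth assignments over (x1, x2, x3, x4, x5).
Split on x4. With x4 = True, the clauses containing x4 are satisfied and ¬x4 drops from the rest; 2 of the 2^4 = 16 assignments to the other variables satisfy what remains.
With x4 = False, by the same count on the reduced clause set, 4 assignments work.
(One model: x1=F, x2=F, x3=F, x4=F, x5=T.)
Total: 2 + 4 = 6.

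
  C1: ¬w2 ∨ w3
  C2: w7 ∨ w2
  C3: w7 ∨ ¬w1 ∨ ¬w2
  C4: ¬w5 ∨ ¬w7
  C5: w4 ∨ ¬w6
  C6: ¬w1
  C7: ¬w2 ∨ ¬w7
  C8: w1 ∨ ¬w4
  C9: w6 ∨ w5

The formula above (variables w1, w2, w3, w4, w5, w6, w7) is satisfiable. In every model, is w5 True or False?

Suppose w5 = False.
From the singleton clause (¬w1), w1 = False.
From the singleton clause (¬w4), w4 = False.
From the singleton clause (¬w6), w6 = False.
But (w6) is also a unit clause — contradiction.
So every satisfying assignment has w5 = True.

True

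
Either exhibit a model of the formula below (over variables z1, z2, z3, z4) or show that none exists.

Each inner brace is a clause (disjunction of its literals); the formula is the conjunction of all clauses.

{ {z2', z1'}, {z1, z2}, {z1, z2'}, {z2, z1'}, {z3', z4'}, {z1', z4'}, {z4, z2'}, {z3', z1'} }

Branch on z2: set z2 = 0.
The clause (z1) is unit, so z1 = 1.
That conflicts with the unit clause (z1').
Undo z2 and try z2 = 1.
The clause (z1') is unit, so z1 = 0.
That conflicts with the unit clause (z1).
Either choice for z2 ends in contradiction.

UNSATISFIABLE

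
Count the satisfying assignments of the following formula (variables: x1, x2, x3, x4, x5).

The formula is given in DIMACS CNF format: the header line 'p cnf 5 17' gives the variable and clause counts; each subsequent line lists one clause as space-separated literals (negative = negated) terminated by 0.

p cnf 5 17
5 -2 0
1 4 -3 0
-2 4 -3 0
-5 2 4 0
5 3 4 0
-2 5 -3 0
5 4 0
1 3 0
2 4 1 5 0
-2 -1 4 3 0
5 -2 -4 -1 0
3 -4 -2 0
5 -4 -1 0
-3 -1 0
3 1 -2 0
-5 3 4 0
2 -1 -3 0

There are 2^5 = 32 truth assignments over (x1, x2, x3, x4, x5).
Split on x1. With x1 = True, the clauses containing x1 are satisfied and ¬x1 drops from the rest; 1 of the 2^4 = 16 assignments to the other variables satisfy what remains.
With x1 = False, by the same count on the reduced clause set, 3 assignments work.
(One model: x1=F, x2=F, x3=T, x4=T, x5=F.)
Total: 1 + 3 = 4.

4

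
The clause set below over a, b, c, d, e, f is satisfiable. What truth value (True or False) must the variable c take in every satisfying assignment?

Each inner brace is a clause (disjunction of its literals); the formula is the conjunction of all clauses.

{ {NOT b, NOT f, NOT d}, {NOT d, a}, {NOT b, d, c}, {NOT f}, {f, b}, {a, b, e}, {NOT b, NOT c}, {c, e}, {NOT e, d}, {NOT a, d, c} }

False

Suppose c = true.
From the singleton clause (NOT f), f = false.
From the singleton clause (b), b = true.
Now (NOT b) is unsatisfied and unit — conflict.
So every satisfying assignment has c = False.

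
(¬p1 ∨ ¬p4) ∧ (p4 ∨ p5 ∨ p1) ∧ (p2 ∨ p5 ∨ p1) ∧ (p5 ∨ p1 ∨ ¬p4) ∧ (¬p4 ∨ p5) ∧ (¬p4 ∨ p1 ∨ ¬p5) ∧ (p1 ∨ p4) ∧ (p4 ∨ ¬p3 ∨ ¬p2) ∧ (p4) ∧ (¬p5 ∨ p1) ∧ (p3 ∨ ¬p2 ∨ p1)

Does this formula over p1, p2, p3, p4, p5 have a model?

Unit clause (p4) forces p4 = True.
Unit clause (¬p1) forces p1 = False.
Unit clause (p5) forces p5 = True.
Now (¬p5) is unsatisfied and unit — conflict.
No assignment satisfies every clause.

No, unsatisfiable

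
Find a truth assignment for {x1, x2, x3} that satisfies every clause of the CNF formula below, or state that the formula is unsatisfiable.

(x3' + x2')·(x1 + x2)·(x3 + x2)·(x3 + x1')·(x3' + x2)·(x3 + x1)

UNSATISFIABLE

Branch on x3: set x3 = 0.
Unit clause (x2) forces x2 = 1.
Unit clause (x1') forces x1 = 0.
But (x1) is also a unit clause — contradiction.
That branch fails; take x3 = 1 instead.
Unit clause (x2') forces x2 = 0.
But (x2) is also a unit clause — contradiction.
Neither x3 = 1 nor x3 = 0 works.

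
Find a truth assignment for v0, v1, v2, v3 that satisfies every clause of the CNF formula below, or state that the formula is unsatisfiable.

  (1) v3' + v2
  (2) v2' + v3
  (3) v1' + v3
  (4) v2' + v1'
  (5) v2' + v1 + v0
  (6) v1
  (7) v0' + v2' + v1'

UNSATISFIABLE

The clause (v1) is unit, so v1 = 1.
The clause (v3) is unit, so v3 = 1.
The clause (v2) is unit, so v2 = 1.
That conflicts with the unit clause (v2').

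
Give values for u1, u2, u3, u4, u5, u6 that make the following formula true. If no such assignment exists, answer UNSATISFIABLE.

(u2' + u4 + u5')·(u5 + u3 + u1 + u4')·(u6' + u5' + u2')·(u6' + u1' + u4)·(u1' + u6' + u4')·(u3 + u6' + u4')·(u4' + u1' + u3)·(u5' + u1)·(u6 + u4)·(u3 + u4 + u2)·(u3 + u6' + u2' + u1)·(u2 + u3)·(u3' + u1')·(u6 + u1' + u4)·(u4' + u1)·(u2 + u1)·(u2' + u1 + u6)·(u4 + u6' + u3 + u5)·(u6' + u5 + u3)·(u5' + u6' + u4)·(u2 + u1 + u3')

Try u5 = 0.
Try u6 = 1.
The clause (u3) is unit, so u3 = 1.
The clause (u1') is unit, so u1 = 0.
The clause (u4') is unit, so u4 = 0.
The clause (u2) is unit, so u2 = 1.
Every clause now holds.

u1: 0; u2: 1; u3: 1; u4: 0; u5: 0; u6: 1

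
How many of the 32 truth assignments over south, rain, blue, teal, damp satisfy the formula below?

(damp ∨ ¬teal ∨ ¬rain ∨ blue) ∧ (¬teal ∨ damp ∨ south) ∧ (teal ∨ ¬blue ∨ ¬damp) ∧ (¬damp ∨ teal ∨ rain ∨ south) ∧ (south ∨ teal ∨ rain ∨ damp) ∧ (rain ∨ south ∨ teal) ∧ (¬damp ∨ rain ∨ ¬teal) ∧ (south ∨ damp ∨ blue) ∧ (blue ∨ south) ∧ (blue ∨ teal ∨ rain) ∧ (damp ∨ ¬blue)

There are 2^5 = 32 truth assignments over (south, rain, blue, teal, damp).
Split on teal. With teal = True, the clauses containing teal are satisfied and ¬teal drops from the rest; 4 of the 2^4 = 16 assignments to the other variables satisfy what remains.
With teal = False, by the same count on the reduced clause set, 2 assignments work.
Total: 4 + 2 = 6.

6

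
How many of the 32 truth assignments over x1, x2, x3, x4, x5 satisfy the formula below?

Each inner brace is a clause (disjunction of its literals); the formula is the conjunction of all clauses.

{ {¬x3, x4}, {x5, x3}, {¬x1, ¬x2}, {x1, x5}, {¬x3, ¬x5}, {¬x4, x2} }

4

There are 2^5 = 32 truth assignments over (x1, x2, x3, x4, x5).
Split on x1. With x1 = True, the clauses containing x1 are satisfied and ¬x1 drops from the rest; 1 of the 2^4 = 16 assignments to the other variables satisfy what remains.
With x1 = False, by the same count on the reduced clause set, 3 assignments work.
(One model: x1=F, x2=F, x3=F, x4=F, x5=T.)
Total: 1 + 3 = 4.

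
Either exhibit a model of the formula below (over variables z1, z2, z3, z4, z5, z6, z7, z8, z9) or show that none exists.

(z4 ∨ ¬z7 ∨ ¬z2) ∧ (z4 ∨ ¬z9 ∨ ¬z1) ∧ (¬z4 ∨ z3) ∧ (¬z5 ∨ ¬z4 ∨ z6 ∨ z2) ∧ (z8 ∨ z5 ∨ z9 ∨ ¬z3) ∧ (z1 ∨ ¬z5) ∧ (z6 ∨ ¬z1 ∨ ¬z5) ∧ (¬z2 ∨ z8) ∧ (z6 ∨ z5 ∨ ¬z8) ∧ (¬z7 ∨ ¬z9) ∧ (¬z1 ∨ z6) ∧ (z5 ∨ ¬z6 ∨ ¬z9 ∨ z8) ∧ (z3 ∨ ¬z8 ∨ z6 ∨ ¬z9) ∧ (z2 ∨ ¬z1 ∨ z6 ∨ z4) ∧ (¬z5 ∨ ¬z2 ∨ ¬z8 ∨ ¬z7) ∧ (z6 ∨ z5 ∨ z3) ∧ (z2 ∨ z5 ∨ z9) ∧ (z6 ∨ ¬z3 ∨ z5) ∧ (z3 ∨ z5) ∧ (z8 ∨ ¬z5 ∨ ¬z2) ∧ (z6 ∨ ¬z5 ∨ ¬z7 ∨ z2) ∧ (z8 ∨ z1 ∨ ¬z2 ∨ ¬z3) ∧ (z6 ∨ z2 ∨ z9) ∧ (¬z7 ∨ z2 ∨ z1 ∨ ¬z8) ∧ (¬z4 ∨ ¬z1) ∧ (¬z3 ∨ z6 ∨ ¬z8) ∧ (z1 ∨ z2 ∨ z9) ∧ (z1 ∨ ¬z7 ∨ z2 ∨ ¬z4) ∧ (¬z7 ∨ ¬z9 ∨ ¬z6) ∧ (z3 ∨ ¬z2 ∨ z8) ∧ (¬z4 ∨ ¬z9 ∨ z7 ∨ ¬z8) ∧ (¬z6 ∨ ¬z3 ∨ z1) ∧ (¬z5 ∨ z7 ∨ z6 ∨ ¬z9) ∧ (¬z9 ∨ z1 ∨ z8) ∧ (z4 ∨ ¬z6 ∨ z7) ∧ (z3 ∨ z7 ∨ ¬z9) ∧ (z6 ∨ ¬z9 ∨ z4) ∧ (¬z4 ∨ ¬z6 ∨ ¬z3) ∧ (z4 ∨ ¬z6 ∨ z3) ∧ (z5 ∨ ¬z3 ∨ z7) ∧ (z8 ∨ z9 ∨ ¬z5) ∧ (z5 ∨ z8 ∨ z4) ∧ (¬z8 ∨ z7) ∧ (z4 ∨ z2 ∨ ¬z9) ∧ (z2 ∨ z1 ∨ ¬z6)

Case z4 = False:
Case z7 = True:
From the singleton clause (¬z2), z2 = False.
From the singleton clause (¬z9), z9 = False.
From the singleton clause (z5), z5 = True.
From the singleton clause (z1), z1 = True.
From the singleton clause (z6), z6 = True.
From the singleton clause (z3), z3 = True.
From the singleton clause (z8), z8 = True.
Every clause now holds.

z1=True, z2=False, z3=True, z4=False, z5=True, z6=True, z7=True, z8=True, z9=False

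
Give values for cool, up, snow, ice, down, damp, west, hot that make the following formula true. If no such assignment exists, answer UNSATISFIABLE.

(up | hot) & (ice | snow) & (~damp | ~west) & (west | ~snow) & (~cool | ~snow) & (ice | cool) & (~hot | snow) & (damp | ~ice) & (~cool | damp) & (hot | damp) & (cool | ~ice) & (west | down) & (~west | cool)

cool=1, up=1, snow=0, ice=1, down=1, damp=1, west=0, hot=0

Case up = 1:
Case ice = 1:
(damp) alone gives damp = 1.
(~west) alone gives west = 0.
(~snow) alone gives snow = 0.
(~hot) alone gives hot = 0.
(cool) alone gives cool = 1.
(down) alone gives down = 1.
All clauses are satisfied.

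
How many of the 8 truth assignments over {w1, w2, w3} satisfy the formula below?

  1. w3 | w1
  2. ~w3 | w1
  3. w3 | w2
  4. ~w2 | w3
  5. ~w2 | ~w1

There are 2^3 = 8 truth assignments over (w1, w2, w3).
Split on w3. With w3 = 1, the clauses containing w3 are satisfied and ~w3 drops from the rest; 1 of the 2^2 = 4 assignments to the other variables satisfy what remains.
With w3 = 0, by the same count on the reduced clause set, 0 assignments work.
(One model: w1=T, w2=F, w3=T.)
Total: 1 + 0 = 1.

1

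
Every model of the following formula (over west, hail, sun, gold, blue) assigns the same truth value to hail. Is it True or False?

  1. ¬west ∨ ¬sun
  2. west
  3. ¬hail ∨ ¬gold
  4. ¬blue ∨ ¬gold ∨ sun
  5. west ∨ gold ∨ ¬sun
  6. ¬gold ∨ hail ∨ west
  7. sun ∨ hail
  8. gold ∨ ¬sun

Suppose hail = False.
(west) alone gives west = True.
(¬sun) alone gives sun = False.
But (sun) is also a unit clause — contradiction.
So every satisfying assignment has hail = True.

True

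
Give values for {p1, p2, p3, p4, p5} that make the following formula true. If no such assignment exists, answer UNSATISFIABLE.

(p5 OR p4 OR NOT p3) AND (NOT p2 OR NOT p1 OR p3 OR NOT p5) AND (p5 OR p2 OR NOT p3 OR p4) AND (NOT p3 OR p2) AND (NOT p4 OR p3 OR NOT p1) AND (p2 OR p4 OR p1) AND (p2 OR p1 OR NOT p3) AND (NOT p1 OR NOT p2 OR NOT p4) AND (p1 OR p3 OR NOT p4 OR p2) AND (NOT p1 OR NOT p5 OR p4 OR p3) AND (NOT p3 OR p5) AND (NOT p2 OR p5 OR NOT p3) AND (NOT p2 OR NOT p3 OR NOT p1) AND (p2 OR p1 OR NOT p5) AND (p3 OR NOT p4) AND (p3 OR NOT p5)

Try p3 = false.
The clause (NOT p4) is unit, so p4 = false.
The clause (NOT p5) is unit, so p5 = false.
Try p2 = true.
No clause remains; p1 is free.

p1: false,  p2: true,  p3: false,  p4: false,  p5: false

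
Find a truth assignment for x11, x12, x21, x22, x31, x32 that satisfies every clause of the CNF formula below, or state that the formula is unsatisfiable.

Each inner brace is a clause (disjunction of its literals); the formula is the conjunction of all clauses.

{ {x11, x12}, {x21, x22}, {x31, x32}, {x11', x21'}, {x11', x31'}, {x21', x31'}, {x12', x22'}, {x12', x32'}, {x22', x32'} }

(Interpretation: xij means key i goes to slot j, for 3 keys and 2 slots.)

Case x11 = 1:
(x21') alone gives x21 = 0.
(x22) alone gives x22 = 1.
(x31') alone gives x31 = 0.
(x32) alone gives x32 = 1.
But (x32') is also a unit clause — contradiction.
That branch fails; take x11 = 0 instead.
(x12) alone gives x12 = 1.
(x22') alone gives x22 = 0.
(x21) alone gives x21 = 1.
(x31') alone gives x31 = 0.
(x32) alone gives x32 = 1.
But (x32') is also a unit clause — contradiction.
Both values of x11 lead to a conflict.

UNSATISFIABLE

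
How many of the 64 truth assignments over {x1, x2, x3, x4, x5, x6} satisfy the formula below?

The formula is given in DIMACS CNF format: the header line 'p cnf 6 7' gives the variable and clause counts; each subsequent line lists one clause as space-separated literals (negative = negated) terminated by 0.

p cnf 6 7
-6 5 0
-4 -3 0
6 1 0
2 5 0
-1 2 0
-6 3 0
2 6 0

9

There are 2^6 = 64 truth assignments over (x1, x2, x3, x4, x5, x6).
Split on x3. With x3 = True, the clauses containing x3 are satisfied and ¬x3 drops from the rest; 5 of the 2^5 = 32 assignments to the other variables satisfy what remains.
With x3 = False, by the same count on the reduced clause set, 4 assignments work.
(One model: x1=F, x2=F, x3=T, x4=F, x5=T, x6=T.)
Total: 5 + 4 = 9.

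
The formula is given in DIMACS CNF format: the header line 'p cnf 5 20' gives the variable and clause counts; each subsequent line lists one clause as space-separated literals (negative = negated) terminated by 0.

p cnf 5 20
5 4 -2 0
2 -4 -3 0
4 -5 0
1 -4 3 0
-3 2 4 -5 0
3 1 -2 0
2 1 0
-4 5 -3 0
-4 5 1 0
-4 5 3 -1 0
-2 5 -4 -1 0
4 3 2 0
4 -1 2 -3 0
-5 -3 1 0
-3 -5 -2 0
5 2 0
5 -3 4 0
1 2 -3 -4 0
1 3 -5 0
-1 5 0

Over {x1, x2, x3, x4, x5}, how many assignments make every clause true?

2

There are 2^5 = 32 truth assignments over (x1, x2, x3, x4, x5).
Split on x3. With x3 = True, the clauses containing x3 are satisfied and ¬x3 drops from the rest; 0 of the 2^4 = 16 assignments to the other variables satisfy what remains.
With x3 = False, by the same count on the reduced clause set, 2 assignments work.
(One model: x1=T, x2=F, x3=F, x4=T, x5=T.)
Total: 0 + 2 = 2.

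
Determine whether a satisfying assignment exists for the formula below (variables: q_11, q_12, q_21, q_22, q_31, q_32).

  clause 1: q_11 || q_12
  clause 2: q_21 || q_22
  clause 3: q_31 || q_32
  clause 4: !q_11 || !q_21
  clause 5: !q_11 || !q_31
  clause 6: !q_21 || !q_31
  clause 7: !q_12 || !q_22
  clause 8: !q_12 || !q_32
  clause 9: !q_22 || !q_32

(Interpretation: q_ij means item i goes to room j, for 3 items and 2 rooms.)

No, unsatisfiable

Suppose q_11 = true.
The clause (!q_21) is unit, so q_21 = false.
The clause (q_22) is unit, so q_22 = true.
The clause (!q_31) is unit, so q_31 = false.
The clause (q_32) is unit, so q_32 = true.
Now (!q_32) is unsatisfied and unit — conflict.
So q_11 must be the other value — set q_11 = false.
The clause (q_12) is unit, so q_12 = true.
The clause (!q_22) is unit, so q_22 = false.
The clause (q_21) is unit, so q_21 = true.
The clause (!q_31) is unit, so q_31 = false.
The clause (q_32) is unit, so q_32 = true.
Now (!q_32) is unsatisfied and unit — conflict.
Either choice for q_11 ends in contradiction.
No assignment satisfies every clause.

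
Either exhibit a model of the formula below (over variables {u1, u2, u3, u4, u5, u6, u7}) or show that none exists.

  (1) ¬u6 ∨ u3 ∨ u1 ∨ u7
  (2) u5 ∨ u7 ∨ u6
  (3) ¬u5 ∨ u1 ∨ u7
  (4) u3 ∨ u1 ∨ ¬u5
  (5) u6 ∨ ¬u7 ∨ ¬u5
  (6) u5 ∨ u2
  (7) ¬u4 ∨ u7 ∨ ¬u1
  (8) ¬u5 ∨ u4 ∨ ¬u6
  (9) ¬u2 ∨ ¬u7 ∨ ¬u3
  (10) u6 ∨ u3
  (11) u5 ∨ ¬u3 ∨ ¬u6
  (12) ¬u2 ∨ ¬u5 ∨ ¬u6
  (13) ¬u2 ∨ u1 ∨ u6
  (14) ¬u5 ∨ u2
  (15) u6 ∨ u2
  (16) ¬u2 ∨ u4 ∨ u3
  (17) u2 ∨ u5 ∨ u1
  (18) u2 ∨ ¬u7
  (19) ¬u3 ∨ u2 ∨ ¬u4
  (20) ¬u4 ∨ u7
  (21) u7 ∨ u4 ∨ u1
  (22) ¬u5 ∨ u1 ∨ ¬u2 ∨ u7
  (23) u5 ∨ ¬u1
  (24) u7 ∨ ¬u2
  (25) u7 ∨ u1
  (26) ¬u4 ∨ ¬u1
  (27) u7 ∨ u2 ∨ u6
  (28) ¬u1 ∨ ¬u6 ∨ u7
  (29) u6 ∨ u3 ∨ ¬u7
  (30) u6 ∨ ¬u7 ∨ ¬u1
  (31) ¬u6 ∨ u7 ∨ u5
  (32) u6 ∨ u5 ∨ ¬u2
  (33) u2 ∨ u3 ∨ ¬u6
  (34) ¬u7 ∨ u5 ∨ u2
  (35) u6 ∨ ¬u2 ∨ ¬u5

Case u5 = False:
From the singleton clause (u2), u2 = True.
From the singleton clause (¬u1), u1 = False.
From the singleton clause (u6), u6 = True.
From the singleton clause (¬u3), u3 = False.
From the singleton clause (u7), u7 = True.
From the singleton clause (u4), u4 = True.
Every clause now holds.

u1: False, u2: True, u3: False, u4: True, u5: False, u6: True, u7: True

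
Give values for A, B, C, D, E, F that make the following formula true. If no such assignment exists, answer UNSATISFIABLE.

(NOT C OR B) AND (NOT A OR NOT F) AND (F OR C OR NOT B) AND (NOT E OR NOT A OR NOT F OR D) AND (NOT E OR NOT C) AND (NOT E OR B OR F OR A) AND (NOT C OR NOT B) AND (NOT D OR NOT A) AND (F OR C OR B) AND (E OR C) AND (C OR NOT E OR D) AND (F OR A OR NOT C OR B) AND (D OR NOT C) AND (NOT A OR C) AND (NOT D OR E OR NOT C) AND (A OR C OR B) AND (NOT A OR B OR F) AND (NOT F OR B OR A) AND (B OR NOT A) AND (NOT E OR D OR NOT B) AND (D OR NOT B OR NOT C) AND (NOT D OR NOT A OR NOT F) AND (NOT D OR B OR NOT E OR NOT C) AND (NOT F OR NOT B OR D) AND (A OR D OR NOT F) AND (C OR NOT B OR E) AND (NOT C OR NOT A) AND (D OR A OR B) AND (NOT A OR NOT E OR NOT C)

Suppose C = false.
(E) alone gives E = true.
(D) alone gives D = true.
(NOT A) alone gives A = false.
(B) alone gives B = true.
(F) alone gives F = true.
Every clause now holds.

A ↦ false; B ↦ true; C ↦ false; D ↦ true; E ↦ true; F ↦ true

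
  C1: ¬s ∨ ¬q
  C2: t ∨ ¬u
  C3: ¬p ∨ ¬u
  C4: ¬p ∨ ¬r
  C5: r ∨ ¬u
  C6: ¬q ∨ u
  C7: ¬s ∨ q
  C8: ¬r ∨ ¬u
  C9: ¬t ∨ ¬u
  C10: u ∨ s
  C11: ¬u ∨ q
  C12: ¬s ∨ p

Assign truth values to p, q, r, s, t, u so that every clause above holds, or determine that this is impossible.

UNSATISFIABLE

Case s = False:
(u) alone gives u = True.
(t) alone gives t = True.
That conflicts with the unit clause (¬t).
Backtrack on s: now try s = True.
(¬q) alone gives q = False.
That conflicts with the unit clause (q).
Both values of s lead to a conflict.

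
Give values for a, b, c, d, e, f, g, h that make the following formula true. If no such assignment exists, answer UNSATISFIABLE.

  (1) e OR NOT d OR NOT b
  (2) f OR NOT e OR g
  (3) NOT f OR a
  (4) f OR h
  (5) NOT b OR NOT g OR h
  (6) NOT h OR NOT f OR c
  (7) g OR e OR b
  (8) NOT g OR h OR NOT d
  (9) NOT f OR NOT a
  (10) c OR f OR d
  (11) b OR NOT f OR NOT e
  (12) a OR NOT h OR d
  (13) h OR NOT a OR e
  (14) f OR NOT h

UNSATISFIABLE

Suppose f = false.
(h) alone gives h = true.
Now (NOT h) is unsatisfied and unit — conflict.
That branch fails; take f = true instead.
(a) alone gives a = true.
Now (NOT a) is unsatisfied and unit — conflict.
Either choice for f ends in contradiction.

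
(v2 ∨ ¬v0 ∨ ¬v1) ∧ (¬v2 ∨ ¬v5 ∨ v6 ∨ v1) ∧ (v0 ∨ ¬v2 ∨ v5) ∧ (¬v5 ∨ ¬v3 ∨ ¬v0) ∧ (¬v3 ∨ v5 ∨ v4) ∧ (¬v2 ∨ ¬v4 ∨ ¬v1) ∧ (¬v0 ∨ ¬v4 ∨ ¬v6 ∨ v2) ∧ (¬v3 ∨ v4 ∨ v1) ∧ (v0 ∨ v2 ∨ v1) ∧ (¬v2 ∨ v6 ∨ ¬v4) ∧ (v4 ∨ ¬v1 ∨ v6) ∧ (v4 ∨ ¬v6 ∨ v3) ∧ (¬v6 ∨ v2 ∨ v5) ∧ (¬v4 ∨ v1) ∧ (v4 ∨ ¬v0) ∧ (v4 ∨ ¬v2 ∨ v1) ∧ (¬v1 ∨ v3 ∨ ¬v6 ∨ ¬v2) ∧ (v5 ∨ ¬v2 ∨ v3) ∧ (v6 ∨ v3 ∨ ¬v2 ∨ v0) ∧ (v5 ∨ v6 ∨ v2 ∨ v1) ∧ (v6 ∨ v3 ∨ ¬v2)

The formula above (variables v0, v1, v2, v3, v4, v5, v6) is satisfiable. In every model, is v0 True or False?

Suppose v0 = True.
From the singleton clause (v4), v4 = True.
From the singleton clause (v1), v1 = True.
From the singleton clause (v2), v2 = True.
Now (¬v2) is unsatisfied and unit — conflict.
So every satisfying assignment has v0 = False.

False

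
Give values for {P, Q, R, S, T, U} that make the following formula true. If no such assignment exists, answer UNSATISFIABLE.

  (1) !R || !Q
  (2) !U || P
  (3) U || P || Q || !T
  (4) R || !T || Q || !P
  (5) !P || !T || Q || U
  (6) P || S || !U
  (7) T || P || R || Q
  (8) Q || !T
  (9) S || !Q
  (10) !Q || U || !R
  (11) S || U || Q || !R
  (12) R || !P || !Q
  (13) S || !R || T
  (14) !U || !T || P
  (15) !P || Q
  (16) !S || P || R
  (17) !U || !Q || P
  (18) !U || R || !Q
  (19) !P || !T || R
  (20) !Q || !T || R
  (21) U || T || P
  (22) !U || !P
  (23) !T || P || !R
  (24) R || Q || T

UNSATISFIABLE

Suppose R = false.
Suppose U = false.
Suppose Q = true.
Unit clause (S) forces S = true.
Unit clause (!P) forces P = false.
But (P) is also a unit clause — contradiction.
Undo Q and try Q = false.
Unit clause (!T) forces T = false.
But (T) is also a unit clause — contradiction.
Both values of Q lead to a conflict.
Undo U and try U = true.
Unit clause (P) forces P = true.
But (!P) is also a unit clause — contradiction.
Both values of U lead to a conflict.
Undo R and try R = true.
Unit clause (!Q) forces Q = false.
Unit clause (!T) forces T = false.
Unit clause (S) forces S = true.
Unit clause (!P) forces P = false.
Unit clause (!U) forces U = false.
But (U) is also a unit clause — contradiction.
Both values of R lead to a conflict.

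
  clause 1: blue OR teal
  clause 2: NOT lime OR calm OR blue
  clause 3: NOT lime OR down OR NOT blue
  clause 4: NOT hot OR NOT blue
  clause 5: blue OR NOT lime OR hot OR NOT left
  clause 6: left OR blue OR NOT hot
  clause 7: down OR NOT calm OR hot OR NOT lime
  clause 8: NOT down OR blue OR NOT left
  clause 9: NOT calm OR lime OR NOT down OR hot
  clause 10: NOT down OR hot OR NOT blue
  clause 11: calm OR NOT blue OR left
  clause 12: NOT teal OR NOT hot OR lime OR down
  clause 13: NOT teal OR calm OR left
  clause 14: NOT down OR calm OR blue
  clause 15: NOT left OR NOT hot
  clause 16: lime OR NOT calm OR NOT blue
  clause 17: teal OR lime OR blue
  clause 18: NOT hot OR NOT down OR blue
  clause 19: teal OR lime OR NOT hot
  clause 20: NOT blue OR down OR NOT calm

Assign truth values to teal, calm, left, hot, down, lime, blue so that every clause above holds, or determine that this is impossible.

Suppose blue = false.
Unit clause (teal) forces teal = true.
Suppose lime = true.
Unit clause (calm) forces calm = true.
Suppose hot = false.
Unit clause (NOT left) forces left = false.
Unit clause (down) forces down = true.
This assignment satisfies each clause.

teal=true; calm=true; left=false; hot=false; down=true; lime=true; blue=false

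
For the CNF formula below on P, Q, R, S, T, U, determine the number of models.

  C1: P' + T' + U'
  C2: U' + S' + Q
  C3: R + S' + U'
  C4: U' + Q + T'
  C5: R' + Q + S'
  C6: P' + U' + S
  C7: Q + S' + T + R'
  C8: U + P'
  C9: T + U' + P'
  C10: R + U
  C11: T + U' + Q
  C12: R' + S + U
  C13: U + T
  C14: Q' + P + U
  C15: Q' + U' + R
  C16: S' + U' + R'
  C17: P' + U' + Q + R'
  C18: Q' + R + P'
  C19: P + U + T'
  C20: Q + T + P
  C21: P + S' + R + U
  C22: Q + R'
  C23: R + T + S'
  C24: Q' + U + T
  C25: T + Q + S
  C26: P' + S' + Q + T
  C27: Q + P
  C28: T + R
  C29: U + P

2

There are 2^6 = 64 truth assignments over (P, Q, R, S, T, U).
Split on S. With S = 1, the clauses containing S are satisfied and S' drops from the rest; 0 of the 2^5 = 32 assignments to the other variables satisfy what remains.
With S = 0, by the same count on the reduced clause set, 2 assignments work.
(One model: P=F, Q=T, R=T, S=F, T=F, U=T.)
Total: 0 + 2 = 2.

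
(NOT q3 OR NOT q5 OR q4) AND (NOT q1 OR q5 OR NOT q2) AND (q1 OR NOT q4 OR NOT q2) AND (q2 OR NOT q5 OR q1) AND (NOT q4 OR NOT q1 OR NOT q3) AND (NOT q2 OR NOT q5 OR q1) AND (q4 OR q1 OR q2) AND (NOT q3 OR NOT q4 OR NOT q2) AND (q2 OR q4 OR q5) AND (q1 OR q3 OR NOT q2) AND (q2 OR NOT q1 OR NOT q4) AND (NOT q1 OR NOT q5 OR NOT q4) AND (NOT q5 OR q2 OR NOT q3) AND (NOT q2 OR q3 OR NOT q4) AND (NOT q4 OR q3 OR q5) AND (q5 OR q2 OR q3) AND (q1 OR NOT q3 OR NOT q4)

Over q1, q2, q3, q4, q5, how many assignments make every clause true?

3

There are 2^5 = 32 truth assignments over (q1, q2, q3, q4, q5).
Split on q3. With q3 = true, the clauses containing q3 are satisfied and NOT q3 drops from the rest; 1 of the 2^4 = 16 assignments to the other variables satisfy what remains.
With q3 = false, by the same count on the reduced clause set, 2 assignments work.
(One model: q1=F, q2=T, q3=T, q4=F, q5=F.)
Total: 1 + 2 = 3.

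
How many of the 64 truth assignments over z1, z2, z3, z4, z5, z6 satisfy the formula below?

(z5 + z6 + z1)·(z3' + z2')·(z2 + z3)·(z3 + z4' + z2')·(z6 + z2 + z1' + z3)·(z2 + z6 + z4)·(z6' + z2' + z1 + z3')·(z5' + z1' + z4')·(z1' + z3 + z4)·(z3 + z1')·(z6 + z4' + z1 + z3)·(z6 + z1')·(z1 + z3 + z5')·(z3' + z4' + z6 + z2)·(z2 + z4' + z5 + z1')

There are 2^6 = 64 truth assignments over (z1, z2, z3, z4, z5, z6).
Split on z5. With z5 = 1, the clauses containing z5 are satisfied and z5' drops from the rest; 3 of the 2^5 = 32 assignments to the other variables satisfy what remains.
With z5 = 0, by the same count on the reduced clause set, 4 assignments work.
Total: 3 + 4 = 7.

7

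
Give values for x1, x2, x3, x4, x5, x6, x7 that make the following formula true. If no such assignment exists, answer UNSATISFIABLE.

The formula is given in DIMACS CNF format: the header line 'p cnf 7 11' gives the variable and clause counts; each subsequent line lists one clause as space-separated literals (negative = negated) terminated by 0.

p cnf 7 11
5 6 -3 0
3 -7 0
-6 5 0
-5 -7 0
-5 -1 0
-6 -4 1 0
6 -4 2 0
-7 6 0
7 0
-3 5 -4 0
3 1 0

Unit clause (x7) forces x7 = True.
Unit clause (x3) forces x3 = True.
Unit clause (¬x5) forces x5 = False.
Unit clause (x6) forces x6 = True.
That conflicts with the unit clause (¬x6).

UNSATISFIABLE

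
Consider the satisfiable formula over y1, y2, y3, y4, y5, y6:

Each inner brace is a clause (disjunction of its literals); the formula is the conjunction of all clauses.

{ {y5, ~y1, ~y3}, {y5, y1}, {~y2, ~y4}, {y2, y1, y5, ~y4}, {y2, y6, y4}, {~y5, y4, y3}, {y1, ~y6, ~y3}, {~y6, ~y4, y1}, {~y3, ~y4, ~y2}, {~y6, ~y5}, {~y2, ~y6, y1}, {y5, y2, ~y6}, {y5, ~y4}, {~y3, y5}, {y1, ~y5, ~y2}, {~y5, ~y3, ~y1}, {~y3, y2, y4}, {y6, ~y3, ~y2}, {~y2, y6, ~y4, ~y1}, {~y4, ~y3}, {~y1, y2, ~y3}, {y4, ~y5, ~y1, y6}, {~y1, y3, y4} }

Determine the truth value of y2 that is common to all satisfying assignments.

Suppose y2 = 1.
From the singleton clause (~y4), y4 = 0.
Suppose y5 = 1.
From the singleton clause (y3), y3 = 1.
From the singleton clause (~y6), y6 = 0.
Now (y6) is unsatisfied and unit — conflict.
So y5 must be the other value — set y5 = 0.
From the singleton clause (y1), y1 = 1.
From the singleton clause (~y3), y3 = 0.
Now (y3) is unsatisfied and unit — conflict.
Both values of y5 lead to a conflict.
So every satisfying assignment has y2 = False.

False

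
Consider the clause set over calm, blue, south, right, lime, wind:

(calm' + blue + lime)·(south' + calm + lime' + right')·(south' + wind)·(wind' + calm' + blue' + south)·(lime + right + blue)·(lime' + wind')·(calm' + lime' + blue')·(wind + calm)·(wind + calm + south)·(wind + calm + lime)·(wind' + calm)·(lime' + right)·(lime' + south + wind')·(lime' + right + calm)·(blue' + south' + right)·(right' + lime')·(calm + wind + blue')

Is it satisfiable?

Satisfiable

Try south = 0.
Try lime = 0.
Try calm = 1.
The clause (blue) is unit, so blue = 1.
The clause (wind') is unit, so wind = 0.
All clauses hold; right can take either value.
A satisfying assignment: calm: 1, blue: 1, south: 0, right: 0, lime: 0, wind: 0.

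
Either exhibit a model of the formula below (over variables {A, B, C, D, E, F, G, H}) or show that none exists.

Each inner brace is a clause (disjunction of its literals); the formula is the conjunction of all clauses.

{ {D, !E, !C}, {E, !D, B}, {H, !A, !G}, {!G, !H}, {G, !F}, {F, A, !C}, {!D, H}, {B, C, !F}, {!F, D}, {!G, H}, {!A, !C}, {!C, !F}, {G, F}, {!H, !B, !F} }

UNSATISFIABLE

Case G = false:
From the singleton clause (!F), F = false.
But (F) is also a unit clause — contradiction.
So G must be the other value — set G = true.
From the singleton clause (!H), H = false.
But (H) is also a unit clause — contradiction.
Neither G = true nor G = false works.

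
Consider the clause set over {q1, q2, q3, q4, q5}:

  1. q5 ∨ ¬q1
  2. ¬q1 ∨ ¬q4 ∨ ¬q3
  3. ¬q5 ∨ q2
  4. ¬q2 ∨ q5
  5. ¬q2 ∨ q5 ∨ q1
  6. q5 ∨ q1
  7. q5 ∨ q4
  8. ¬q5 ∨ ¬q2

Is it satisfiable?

No, unsatisfiable

Try q5 = True.
Unit clause (q2) forces q2 = True.
But (¬q2) is also a unit clause — contradiction.
So q5 must be the other value — set q5 = False.
Unit clause (¬q1) forces q1 = False.
But (q1) is also a unit clause — contradiction.
Neither q5 = True nor q5 = False works.
No assignment satisfies every clause.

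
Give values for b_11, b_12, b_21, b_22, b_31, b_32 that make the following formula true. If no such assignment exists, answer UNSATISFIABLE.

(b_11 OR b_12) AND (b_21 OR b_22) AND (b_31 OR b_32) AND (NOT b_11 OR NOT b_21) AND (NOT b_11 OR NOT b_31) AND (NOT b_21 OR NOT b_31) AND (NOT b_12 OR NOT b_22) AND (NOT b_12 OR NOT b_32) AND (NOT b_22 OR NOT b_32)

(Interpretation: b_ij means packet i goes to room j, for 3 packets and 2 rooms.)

Branch on b_11: set b_11 = true.
From the singleton clause (NOT b_21), b_21 = false.
From the singleton clause (b_22), b_22 = true.
From the singleton clause (NOT b_31), b_31 = false.
From the singleton clause (b_32), b_32 = true.
That conflicts with the unit clause (NOT b_32).
That branch fails; take b_11 = false instead.
From the singleton clause (b_12), b_12 = true.
From the singleton clause (NOT b_22), b_22 = false.
From the singleton clause (b_21), b_21 = true.
From the singleton clause (NOT b_31), b_31 = false.
From the singleton clause (b_32), b_32 = true.
That conflicts with the unit clause (NOT b_32).
Either choice for b_11 ends in contradiction.

UNSATISFIABLE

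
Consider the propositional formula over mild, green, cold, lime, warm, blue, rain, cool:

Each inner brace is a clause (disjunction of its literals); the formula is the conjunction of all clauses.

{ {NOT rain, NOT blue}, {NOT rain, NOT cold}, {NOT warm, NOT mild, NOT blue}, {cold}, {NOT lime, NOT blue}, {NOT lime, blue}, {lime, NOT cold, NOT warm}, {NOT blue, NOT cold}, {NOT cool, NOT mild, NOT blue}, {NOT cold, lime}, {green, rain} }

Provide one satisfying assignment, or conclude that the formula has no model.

UNSATISFIABLE

Unit clause (cold) forces cold = true.
Unit clause (NOT rain) forces rain = false.
Unit clause (NOT blue) forces blue = false.
Unit clause (NOT lime) forces lime = false.
But (lime) is also a unit clause — contradiction.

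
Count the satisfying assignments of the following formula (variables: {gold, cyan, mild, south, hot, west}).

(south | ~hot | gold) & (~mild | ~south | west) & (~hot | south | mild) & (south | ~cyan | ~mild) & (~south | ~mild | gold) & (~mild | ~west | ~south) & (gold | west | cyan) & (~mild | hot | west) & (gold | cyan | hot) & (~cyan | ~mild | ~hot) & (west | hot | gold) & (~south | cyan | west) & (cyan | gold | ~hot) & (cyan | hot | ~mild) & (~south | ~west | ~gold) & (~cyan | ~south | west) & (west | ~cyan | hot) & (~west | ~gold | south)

There are 2^6 = 64 truth assignments over (gold, cyan, mild, south, hot, west).
Split on gold. With gold = 1, the clauses containing gold are satisfied and ~gold drops from the rest; 2 of the 2^5 = 32 assignments to the other variables satisfy what remains.
With gold = 0, by the same count on the reduced clause set, 3 assignments work.
(One model: gold=F, cyan=T, mild=F, south=F, hot=F, west=T.)
Total: 2 + 3 = 5.

5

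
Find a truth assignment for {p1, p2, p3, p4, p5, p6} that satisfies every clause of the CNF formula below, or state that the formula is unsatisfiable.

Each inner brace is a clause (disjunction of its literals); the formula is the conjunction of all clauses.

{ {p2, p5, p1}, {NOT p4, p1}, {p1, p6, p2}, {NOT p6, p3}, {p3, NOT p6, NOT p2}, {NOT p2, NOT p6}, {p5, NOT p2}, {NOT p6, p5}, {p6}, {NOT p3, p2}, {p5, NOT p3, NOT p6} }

From the singleton clause (p6), p6 = true.
From the singleton clause (p3), p3 = true.
From the singleton clause (NOT p2), p2 = false.
Now (p2) is unsatisfied and unit — conflict.

UNSATISFIABLE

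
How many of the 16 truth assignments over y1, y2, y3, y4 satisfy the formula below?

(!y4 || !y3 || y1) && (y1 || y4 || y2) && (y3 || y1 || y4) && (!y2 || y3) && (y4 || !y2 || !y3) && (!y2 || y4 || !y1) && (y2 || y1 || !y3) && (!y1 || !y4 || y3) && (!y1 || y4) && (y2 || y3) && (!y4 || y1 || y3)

There are 2^4 = 16 truth assignments over (y1, y2, y3, y4).
Split on y4. With y4 = true, the clauses containing y4 are satisfied and !y4 drops from the rest; 2 of the 2^3 = 8 assignments to the other variables satisfy what remains.
With y4 = false, by the same count on the reduced clause set, 0 assignments work.
(One model: y1=T, y2=F, y3=T, y4=T.)
Total: 2 + 0 = 2.

2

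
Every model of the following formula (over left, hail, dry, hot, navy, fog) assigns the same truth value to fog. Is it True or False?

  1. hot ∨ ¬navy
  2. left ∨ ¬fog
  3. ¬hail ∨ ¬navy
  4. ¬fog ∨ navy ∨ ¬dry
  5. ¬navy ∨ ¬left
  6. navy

False

Suppose fog = True.
Unit clause (left) forces left = True.
Unit clause (¬navy) forces navy = False.
But (navy) is also a unit clause — contradiction.
So every satisfying assignment has fog = False.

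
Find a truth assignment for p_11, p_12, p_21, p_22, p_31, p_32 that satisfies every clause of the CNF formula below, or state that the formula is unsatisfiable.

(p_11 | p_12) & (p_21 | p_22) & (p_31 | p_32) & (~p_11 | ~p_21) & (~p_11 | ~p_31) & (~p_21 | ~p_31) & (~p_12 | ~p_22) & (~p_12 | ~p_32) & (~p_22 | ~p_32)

Case p_11 = 1:
Unit clause (~p_21) forces p_21 = 0.
Unit clause (p_22) forces p_22 = 1.
Unit clause (~p_31) forces p_31 = 0.
Unit clause (p_32) forces p_32 = 1.
That conflicts with the unit clause (~p_32).
So p_11 must be the other value — set p_11 = 0.
Unit clause (p_12) forces p_12 = 1.
Unit clause (~p_22) forces p_22 = 0.
Unit clause (p_21) forces p_21 = 1.
Unit clause (~p_31) forces p_31 = 0.
Unit clause (p_32) forces p_32 = 1.
That conflicts with the unit clause (~p_32).
Either choice for p_11 ends in contradiction.

UNSATISFIABLE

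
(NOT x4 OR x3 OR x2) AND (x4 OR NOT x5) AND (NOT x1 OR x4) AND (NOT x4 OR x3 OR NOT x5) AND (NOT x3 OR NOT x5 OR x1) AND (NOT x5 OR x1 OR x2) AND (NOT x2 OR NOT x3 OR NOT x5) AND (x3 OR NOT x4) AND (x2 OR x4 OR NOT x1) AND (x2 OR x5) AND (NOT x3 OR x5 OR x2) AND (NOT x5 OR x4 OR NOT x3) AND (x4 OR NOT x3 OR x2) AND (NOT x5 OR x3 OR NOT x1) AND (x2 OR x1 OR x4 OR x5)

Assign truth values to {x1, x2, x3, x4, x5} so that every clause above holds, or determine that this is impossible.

Branch on x4: set x4 = true.
Unit clause (x3) forces x3 = true.
Branch on x5: set x5 = true.
Unit clause (x1) forces x1 = true.
Unit clause (NOT x2) forces x2 = false.
All clauses are satisfied.

x1: true; x2: false; x3: true; x4: true; x5: true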